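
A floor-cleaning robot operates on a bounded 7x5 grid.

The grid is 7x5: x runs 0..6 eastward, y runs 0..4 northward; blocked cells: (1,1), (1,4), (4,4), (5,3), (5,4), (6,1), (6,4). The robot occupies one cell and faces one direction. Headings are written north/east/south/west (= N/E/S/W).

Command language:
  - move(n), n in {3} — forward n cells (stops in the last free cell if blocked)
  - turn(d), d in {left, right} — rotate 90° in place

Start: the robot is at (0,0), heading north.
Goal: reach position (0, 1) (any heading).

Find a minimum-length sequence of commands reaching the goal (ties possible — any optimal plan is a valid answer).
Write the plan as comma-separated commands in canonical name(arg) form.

t0: at (0,0), heading north
step 1 (move(3)): at (0,3), heading north
step 2 (move(3)): at (0,4), heading north
step 3 (turn(left)): at (0,4), heading west
step 4 (turn(left)): at (0,4), heading south
step 5 (move(3)): at (0,1), heading south
shorter routes all fall short; 5 is best.

move(3), move(3), turn(left), turn(left), move(3)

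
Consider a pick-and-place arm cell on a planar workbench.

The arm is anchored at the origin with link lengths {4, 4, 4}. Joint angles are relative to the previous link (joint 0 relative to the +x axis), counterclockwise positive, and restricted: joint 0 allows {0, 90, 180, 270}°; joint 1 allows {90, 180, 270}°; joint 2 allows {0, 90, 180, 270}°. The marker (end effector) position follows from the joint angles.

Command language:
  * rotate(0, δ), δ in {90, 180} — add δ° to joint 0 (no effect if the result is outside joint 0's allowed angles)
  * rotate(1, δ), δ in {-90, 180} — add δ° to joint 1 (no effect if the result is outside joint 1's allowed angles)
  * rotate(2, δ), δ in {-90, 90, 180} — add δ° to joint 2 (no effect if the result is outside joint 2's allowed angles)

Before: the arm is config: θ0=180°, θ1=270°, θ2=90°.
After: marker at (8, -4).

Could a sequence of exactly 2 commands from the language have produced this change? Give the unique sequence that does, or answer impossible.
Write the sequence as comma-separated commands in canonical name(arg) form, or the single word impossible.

t0: config: θ0=180°, θ1=270°, θ2=90°
t=1 rotate(0, 90) ⇒ config: θ0=270°, θ1=270°, θ2=90°
t=2 rotate(0, 90) ⇒ config: θ0=0°, θ1=270°, θ2=90°
no other 2-command option fits: unique.

rotate(0, 90), rotate(0, 90)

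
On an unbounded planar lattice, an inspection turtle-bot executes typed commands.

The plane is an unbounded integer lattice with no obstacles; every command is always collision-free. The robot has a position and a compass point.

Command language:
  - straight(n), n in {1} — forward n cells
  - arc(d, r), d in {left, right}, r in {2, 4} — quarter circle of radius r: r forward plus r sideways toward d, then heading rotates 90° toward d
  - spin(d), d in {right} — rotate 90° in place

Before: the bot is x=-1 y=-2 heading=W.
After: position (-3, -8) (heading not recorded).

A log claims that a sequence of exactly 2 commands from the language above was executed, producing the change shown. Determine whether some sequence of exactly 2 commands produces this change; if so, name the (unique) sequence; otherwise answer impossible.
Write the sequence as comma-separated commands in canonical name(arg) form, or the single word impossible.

arc(left, 4), arc(left, 2)

key: order matters: swapping arc(left, 4) and arc(left, 2) lands elsewhere
begin: x=-1 y=-2 heading=W
1. arc(left, 4) → x=-5 y=-6 heading=S
2. arc(left, 2) → x=-3 y=-8 heading=E
no rival 2-sequence matches.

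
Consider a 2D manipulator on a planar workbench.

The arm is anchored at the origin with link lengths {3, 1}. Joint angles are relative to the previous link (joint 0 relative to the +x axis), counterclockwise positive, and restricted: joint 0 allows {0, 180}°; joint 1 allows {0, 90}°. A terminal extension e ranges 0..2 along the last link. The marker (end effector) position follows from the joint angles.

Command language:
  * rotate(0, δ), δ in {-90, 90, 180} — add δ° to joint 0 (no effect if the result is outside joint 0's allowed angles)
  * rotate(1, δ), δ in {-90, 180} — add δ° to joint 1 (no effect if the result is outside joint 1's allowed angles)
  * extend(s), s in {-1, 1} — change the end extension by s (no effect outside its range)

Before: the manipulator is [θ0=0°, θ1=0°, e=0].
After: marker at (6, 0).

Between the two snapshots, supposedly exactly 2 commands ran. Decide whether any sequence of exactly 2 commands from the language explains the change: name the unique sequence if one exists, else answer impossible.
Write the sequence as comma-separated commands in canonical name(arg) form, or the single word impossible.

extend(1), extend(1)

start: [θ0=0°, θ1=0°, e=0]
[1] after extend(1): [θ0=0°, θ1=0°, e=1]
[2] after extend(1): [θ0=0°, θ1=0°, e=2]
uniquely the one of 49 2-step routes that fits.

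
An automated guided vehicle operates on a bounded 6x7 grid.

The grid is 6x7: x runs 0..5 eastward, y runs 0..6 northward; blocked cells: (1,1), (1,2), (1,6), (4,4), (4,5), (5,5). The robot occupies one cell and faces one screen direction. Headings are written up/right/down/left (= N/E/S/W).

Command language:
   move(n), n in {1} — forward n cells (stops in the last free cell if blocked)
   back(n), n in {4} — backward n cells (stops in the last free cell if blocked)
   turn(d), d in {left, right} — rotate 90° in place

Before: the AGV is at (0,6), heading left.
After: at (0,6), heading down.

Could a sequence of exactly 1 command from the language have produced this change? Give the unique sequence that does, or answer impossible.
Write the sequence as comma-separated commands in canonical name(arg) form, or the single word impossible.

turn(left)

key: (0,6) unchanged — the single command moves nothing
t0: at (0,6), heading left
step 1 (turn(left)): at (0,6), heading down
all 4 alternatives checked — unique.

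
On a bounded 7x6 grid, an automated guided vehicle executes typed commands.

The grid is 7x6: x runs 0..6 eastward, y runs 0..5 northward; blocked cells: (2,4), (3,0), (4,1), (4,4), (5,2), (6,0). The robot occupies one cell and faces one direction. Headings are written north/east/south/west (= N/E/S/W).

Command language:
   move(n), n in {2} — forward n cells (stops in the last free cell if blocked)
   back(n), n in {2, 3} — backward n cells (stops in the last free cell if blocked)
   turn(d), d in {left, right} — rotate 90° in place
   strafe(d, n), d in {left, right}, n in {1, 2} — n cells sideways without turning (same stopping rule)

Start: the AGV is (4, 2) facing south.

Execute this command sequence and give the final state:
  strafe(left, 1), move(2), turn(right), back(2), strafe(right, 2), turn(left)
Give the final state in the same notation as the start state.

begin: (4, 2) facing south
step 1 (strafe(left, 1)): (4, 2) facing south
step 2 (move(2)): (4, 2) facing south
step 3 (turn(right)): (4, 2) facing west
step 4 (back(2)): (4, 2) facing west
step 5 (strafe(right, 2)): (4, 3) facing west
step 6 (turn(left)): (4, 3) facing south

(4, 3) facing south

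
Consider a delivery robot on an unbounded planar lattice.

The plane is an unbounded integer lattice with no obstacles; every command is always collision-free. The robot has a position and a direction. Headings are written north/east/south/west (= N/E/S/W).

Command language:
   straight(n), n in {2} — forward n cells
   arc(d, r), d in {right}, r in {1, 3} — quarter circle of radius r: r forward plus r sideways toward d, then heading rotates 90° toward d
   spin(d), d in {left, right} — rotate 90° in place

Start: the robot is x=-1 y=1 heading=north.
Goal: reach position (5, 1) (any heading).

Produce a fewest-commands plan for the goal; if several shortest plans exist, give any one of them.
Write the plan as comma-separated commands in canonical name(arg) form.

arc(right, 3), arc(right, 3)

from: x=-1 y=1 heading=north
[1] after arc(right, 3): x=2 y=4 heading=east
[2] after arc(right, 3): x=5 y=1 heading=south
shorter routes all fall short; 2 is best.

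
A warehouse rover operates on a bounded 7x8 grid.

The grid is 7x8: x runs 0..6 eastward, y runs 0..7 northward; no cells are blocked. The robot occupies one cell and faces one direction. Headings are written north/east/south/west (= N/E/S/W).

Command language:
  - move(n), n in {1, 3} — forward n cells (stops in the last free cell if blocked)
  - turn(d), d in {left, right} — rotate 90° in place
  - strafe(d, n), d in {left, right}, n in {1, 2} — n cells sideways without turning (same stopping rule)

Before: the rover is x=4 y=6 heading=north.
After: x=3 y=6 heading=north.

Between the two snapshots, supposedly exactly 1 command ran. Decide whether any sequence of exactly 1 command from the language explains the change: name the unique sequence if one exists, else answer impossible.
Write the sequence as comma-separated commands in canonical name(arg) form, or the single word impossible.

strafe(left, 1)

key: heading stays N — the single command does not turn
start: x=4 y=6 heading=north
t=1 strafe(left, 1) ⇒ x=3 y=6 heading=north
all 8 alternatives checked — unique.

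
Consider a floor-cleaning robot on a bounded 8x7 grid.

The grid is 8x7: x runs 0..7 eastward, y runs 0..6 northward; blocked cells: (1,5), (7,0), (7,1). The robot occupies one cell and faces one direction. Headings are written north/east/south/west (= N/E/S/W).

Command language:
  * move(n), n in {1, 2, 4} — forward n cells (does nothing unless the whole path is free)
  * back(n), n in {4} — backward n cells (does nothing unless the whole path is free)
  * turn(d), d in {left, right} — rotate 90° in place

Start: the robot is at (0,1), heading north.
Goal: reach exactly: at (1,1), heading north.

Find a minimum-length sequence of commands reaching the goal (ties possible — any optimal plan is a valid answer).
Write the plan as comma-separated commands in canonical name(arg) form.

initial: at (0,1), heading north
t=1 turn(right) ⇒ at (0,1), heading east
t=2 move(1) ⇒ at (1,1), heading east
t=3 turn(left) ⇒ at (1,1), heading north
nothing shorter than 3 reaches the goal.

turn(right), move(1), turn(left)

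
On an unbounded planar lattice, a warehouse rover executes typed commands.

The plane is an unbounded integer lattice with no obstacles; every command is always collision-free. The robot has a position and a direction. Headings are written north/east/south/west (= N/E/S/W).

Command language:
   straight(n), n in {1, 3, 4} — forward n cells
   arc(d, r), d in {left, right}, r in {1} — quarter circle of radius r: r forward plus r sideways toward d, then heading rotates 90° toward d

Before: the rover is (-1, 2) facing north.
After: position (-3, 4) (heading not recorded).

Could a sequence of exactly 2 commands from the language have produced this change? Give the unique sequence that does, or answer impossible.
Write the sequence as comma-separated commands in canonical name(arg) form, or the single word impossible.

arc(left, 1), arc(right, 1)

key: running arc(right, 1) before arc(left, 1) would end elsewhere — order is forced
t0: (-1, 2) facing north
[1] after arc(left, 1): (-2, 3) facing west
[2] after arc(right, 1): (-3, 4) facing north
no rival 2-sequence matches.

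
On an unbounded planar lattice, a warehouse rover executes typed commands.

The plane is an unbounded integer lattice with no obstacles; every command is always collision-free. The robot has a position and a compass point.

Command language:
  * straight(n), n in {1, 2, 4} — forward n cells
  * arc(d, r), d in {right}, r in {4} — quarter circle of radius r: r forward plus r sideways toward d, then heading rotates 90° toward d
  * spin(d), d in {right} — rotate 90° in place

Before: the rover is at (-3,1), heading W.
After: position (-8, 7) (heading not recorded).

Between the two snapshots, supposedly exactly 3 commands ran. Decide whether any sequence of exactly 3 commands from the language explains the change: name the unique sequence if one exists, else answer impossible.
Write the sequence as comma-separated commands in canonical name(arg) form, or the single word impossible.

key: running straight(2) before straight(1) would end elsewhere — order is forced
begin: at (-3,1), heading W
step 1 (straight(1)): at (-4,1), heading W
step 2 (arc(right, 4)): at (-8,5), heading N
step 3 (straight(2)): at (-8,7), heading N
uniquely the one of 125 3-step routes that fits.

straight(1), arc(right, 4), straight(2)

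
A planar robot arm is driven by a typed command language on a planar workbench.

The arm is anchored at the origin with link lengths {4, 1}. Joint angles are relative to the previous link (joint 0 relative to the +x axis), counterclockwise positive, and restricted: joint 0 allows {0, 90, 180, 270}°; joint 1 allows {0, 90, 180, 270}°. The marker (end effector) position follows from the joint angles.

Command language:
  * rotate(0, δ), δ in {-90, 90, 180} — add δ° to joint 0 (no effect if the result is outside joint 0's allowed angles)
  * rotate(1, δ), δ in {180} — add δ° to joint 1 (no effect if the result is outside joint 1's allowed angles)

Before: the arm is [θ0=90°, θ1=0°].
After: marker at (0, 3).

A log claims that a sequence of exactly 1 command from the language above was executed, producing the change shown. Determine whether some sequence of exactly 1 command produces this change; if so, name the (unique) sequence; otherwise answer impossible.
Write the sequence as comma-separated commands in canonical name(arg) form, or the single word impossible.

rotate(1, 180)

start: [θ0=90°, θ1=0°]
[1] after rotate(1, 180): [θ0=90°, θ1=180°]
no other 1-command option fits: unique.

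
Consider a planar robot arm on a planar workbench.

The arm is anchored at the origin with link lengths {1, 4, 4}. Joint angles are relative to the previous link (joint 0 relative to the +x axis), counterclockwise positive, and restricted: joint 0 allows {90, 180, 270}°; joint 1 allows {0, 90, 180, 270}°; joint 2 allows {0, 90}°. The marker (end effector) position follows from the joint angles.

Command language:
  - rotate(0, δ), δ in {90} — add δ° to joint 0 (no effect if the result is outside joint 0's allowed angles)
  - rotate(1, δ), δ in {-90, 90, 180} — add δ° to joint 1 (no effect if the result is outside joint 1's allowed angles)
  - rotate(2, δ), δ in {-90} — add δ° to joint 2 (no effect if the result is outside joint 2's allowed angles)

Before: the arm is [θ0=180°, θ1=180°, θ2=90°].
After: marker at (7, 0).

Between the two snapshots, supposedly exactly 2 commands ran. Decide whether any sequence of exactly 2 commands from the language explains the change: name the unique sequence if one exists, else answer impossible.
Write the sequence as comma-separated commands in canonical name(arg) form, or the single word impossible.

rotate(2, -90), rotate(2, -90)

from: [θ0=180°, θ1=180°, θ2=90°]
step 1 (rotate(2, -90)): [θ0=180°, θ1=180°, θ2=0°]
step 2 (rotate(2, -90)): [θ0=180°, θ1=180°, θ2=0°]
no rival 2-sequence matches.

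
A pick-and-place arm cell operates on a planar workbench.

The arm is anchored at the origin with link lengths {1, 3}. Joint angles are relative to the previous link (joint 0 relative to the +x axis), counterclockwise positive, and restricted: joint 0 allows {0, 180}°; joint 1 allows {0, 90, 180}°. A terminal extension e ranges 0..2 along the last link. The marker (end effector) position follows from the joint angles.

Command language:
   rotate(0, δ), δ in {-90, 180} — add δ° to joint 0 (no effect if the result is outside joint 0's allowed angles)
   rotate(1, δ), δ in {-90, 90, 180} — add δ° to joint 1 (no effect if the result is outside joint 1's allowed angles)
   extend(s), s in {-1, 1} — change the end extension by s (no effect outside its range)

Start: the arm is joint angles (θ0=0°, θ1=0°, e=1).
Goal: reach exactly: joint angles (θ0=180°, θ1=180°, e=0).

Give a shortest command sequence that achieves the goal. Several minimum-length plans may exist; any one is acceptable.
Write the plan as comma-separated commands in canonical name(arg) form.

extend(-1), rotate(0, 180), rotate(1, 180)

initial: joint angles (θ0=0°, θ1=0°, e=1)
1. extend(-1) → joint angles (θ0=0°, θ1=0°, e=0)
2. rotate(0, 180) → joint angles (θ0=180°, θ1=0°, e=0)
3. rotate(1, 180) → joint angles (θ0=180°, θ1=180°, e=0)
shorter routes all fall short; 3 is best.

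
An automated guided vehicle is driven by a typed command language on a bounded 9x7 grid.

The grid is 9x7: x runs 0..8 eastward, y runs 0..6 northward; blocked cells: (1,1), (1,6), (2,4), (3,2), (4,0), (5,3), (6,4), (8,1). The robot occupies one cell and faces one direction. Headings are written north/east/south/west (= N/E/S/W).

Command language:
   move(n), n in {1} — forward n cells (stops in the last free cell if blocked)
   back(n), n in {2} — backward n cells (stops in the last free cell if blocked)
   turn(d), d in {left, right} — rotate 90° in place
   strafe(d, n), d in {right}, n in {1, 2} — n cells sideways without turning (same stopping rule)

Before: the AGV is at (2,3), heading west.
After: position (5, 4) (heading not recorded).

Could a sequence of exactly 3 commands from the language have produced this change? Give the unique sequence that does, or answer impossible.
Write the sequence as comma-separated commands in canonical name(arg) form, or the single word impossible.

key: the second back(2) is stopped early by the blocked cell at (6,4)
initial: at (2,3), heading west
[1] after back(2): at (4,3), heading west
[2] after strafe(right, 1): at (4,4), heading west
[3] after back(2): at (5,4), heading west
all 216 alternatives checked — unique.

back(2), strafe(right, 1), back(2)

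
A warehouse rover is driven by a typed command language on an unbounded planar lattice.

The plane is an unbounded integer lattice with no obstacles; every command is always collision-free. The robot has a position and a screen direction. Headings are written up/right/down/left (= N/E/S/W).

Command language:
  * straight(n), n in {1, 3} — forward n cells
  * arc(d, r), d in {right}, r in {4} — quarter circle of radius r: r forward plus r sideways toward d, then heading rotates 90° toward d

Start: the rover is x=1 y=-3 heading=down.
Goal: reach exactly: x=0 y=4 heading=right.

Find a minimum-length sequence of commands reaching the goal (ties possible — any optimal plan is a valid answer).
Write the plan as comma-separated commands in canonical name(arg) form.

begin: x=1 y=-3 heading=down
step 1 (arc(right, 4)): x=-3 y=-7 heading=left
step 2 (arc(right, 4)): x=-7 y=-3 heading=up
step 3 (straight(3)): x=-7 y=0 heading=up
step 4 (arc(right, 4)): x=-3 y=4 heading=right
step 5 (straight(3)): x=0 y=4 heading=right
nothing shorter than 5 reaches the goal.

arc(right, 4), arc(right, 4), straight(3), arc(right, 4), straight(3)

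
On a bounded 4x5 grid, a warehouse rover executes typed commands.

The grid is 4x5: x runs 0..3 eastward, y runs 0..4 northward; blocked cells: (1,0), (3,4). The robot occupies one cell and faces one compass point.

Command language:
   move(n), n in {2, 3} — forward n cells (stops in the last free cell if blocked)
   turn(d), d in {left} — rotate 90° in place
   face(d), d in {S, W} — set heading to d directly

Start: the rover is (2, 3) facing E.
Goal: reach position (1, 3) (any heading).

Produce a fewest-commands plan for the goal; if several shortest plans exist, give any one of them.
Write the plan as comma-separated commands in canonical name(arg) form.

move(2), face(W), move(2)

initial: (2, 3) facing E
step 1 (move(2)): (3, 3) facing E
step 2 (face(W)): (3, 3) facing W
step 3 (move(2)): (1, 3) facing W
no 2-step plan works, so 3 is optimal.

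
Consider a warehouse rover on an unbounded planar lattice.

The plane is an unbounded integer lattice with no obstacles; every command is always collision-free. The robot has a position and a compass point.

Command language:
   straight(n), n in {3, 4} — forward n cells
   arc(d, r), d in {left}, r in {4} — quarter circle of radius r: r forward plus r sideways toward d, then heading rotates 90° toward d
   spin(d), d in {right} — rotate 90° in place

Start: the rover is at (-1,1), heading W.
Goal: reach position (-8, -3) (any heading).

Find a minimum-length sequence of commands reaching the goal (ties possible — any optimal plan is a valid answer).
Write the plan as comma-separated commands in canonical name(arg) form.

straight(3), arc(left, 4)

t0: at (-1,1), heading W
1. straight(3) → at (-4,1), heading W
2. arc(left, 4) → at (-8,-3), heading S
shorter routes all fall short; 2 is best.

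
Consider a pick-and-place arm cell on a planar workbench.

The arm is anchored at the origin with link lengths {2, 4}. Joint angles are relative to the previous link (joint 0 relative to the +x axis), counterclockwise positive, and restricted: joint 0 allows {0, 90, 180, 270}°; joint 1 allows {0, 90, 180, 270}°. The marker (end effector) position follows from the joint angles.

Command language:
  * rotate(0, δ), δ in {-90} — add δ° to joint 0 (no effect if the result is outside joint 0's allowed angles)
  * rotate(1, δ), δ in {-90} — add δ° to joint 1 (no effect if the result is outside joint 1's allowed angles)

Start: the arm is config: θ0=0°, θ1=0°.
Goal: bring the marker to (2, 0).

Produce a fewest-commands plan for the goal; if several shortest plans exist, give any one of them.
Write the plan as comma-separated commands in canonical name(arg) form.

t0: config: θ0=0°, θ1=0°
1. rotate(1, -90) → config: θ0=0°, θ1=270°
2. rotate(1, -90) → config: θ0=0°, θ1=180°
3. rotate(0, -90) → config: θ0=270°, θ1=180°
4. rotate(0, -90) → config: θ0=180°, θ1=180°
no 3-step plan works, so 4 is optimal.

rotate(1, -90), rotate(1, -90), rotate(0, -90), rotate(0, -90)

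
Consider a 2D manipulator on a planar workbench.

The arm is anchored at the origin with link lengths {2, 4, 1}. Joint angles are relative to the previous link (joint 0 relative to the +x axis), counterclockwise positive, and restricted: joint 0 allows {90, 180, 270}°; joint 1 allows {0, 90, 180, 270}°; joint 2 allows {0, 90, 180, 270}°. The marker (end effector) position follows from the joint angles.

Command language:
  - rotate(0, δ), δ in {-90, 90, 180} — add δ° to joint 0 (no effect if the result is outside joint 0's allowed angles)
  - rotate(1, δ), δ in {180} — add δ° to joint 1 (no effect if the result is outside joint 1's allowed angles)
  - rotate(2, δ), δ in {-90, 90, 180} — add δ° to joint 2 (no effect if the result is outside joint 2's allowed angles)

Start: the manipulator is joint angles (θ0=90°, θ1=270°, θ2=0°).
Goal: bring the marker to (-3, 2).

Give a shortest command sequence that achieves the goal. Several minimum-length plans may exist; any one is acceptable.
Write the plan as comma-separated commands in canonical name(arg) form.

t0: joint angles (θ0=90°, θ1=270°, θ2=0°)
t=1 rotate(2, 180) ⇒ joint angles (θ0=90°, θ1=270°, θ2=180°)
t=2 rotate(1, 180) ⇒ joint angles (θ0=90°, θ1=90°, θ2=180°)
shorter routes all fall short; 2 is best.

rotate(2, 180), rotate(1, 180)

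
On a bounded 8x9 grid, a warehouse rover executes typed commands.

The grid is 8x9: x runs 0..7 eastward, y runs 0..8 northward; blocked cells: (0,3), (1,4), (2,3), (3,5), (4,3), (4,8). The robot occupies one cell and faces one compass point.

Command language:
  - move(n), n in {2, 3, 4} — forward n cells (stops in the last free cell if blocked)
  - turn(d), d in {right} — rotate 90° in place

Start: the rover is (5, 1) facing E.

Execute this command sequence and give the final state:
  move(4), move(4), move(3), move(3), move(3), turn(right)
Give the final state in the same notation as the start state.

(7, 1) facing S

initial: (5, 1) facing E
t=1 move(4) ⇒ (7, 1) facing E
t=2 move(4) ⇒ (7, 1) facing E
t=3 move(3) ⇒ (7, 1) facing E
t=4 move(3) ⇒ (7, 1) facing E
t=5 move(3) ⇒ (7, 1) facing E
t=6 turn(right) ⇒ (7, 1) facing S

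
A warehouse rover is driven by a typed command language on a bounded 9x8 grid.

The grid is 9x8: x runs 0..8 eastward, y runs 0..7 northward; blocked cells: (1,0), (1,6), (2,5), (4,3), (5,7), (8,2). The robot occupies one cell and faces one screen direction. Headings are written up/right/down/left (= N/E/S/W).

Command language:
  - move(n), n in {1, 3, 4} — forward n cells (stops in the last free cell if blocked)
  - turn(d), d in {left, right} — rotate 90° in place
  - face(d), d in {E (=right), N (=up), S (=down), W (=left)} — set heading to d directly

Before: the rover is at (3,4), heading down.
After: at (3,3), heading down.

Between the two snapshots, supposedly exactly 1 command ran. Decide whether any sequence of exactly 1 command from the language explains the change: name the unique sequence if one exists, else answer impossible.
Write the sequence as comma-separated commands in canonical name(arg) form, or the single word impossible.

key: heading stays S — the single command does not turn
initial: at (3,4), heading down
step 1 (move(1)): at (3,3), heading down
uniquely the one of 9 1-step routes that fits.

move(1)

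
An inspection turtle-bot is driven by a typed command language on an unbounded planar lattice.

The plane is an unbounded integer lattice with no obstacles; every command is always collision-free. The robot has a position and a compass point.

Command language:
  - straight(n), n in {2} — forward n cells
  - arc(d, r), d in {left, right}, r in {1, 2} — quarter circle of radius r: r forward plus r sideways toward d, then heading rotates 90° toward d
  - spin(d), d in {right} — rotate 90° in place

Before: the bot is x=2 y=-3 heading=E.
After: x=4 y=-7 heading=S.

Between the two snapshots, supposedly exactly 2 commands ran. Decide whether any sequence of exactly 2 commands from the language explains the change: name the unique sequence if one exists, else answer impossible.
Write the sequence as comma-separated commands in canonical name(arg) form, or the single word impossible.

key: position moved to (4,-7) AND the heading swung to S — translation plus rotation needed
initial: x=2 y=-3 heading=E
step 1 (arc(right, 2)): x=4 y=-5 heading=S
step 2 (straight(2)): x=4 y=-7 heading=S
no other 2-command option fits: unique.

arc(right, 2), straight(2)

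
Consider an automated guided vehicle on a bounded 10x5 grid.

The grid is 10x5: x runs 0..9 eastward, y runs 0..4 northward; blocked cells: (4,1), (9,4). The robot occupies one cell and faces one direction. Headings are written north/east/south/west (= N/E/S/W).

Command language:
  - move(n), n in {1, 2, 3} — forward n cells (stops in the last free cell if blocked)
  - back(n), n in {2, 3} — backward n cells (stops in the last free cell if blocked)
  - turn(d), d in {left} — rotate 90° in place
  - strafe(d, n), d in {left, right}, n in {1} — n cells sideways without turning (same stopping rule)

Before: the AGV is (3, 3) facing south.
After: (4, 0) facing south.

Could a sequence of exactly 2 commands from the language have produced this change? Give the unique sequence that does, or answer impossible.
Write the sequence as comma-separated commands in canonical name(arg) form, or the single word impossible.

move(3), strafe(left, 1)

key: running strafe(left, 1) before move(3) would end elsewhere — order is forced
t0: (3, 3) facing south
step 1 (move(3)): (3, 0) facing south
step 2 (strafe(left, 1)): (4, 0) facing south
all 64 alternatives checked — unique.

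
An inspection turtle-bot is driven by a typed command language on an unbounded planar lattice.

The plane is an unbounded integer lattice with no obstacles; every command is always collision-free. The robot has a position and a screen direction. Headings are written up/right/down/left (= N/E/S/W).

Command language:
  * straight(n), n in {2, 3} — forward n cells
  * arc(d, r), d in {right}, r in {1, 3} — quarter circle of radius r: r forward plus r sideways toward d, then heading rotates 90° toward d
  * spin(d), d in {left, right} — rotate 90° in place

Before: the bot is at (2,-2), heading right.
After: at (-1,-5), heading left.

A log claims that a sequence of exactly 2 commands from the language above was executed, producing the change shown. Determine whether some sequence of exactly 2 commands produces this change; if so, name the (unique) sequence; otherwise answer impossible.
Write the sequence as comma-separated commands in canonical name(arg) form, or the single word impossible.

key: cell and facing (now W) both changed — the 2 commands mix motion and turning
start: at (2,-2), heading right
t=1 spin(right) ⇒ at (2,-2), heading down
t=2 arc(right, 3) ⇒ at (-1,-5), heading left
no rival 2-sequence matches.

spin(right), arc(right, 3)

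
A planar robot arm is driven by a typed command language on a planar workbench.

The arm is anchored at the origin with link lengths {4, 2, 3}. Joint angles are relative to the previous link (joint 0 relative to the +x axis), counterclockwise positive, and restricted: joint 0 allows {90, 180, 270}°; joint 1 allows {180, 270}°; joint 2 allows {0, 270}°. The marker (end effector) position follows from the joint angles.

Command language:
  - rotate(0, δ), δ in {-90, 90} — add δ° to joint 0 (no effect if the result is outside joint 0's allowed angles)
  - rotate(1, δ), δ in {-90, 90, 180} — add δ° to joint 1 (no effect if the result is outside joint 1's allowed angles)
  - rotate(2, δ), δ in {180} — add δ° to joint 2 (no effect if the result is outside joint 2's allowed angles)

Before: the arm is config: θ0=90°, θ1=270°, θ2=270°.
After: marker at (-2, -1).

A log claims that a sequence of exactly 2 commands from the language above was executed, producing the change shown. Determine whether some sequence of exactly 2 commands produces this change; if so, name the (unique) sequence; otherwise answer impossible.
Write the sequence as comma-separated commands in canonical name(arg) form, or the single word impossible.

from: config: θ0=90°, θ1=270°, θ2=270°
t=1 rotate(0, 90) ⇒ config: θ0=180°, θ1=270°, θ2=270°
t=2 rotate(0, 90) ⇒ config: θ0=270°, θ1=270°, θ2=270°
no other 2-command option fits: unique.

rotate(0, 90), rotate(0, 90)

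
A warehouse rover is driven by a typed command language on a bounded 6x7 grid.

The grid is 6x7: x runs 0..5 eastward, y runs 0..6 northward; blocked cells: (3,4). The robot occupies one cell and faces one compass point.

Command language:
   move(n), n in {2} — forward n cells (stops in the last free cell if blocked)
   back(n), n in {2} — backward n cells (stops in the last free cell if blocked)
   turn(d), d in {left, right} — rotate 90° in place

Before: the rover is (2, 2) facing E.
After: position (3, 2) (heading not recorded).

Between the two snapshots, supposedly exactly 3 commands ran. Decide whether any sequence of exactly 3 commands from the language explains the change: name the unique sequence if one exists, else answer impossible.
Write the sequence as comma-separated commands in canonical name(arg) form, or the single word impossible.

key: the second move(2) runs into the grid edge before its full distance
initial: (2, 2) facing E
step 1 (move(2)): (4, 2) facing E
step 2 (move(2)): (5, 2) facing E
step 3 (back(2)): (3, 2) facing E
no other 3-command option fits: unique.

move(2), move(2), back(2)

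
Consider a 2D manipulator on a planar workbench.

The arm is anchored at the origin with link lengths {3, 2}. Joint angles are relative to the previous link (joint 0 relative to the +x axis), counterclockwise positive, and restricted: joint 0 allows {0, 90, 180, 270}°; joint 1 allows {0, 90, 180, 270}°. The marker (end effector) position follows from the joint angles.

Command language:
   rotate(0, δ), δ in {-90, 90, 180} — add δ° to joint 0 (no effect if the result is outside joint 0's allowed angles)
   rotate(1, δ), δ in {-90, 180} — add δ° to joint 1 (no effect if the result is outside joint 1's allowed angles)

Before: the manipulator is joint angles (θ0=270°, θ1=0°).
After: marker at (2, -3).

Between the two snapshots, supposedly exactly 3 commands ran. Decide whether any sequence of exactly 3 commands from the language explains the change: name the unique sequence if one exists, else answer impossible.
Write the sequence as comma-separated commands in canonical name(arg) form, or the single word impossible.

from: joint angles (θ0=270°, θ1=0°)
step 1 (rotate(1, -90)): joint angles (θ0=270°, θ1=270°)
step 2 (rotate(1, -90)): joint angles (θ0=270°, θ1=180°)
step 3 (rotate(1, -90)): joint angles (θ0=270°, θ1=90°)
uniquely the one of 125 3-step routes that fits.

rotate(1, -90), rotate(1, -90), rotate(1, -90)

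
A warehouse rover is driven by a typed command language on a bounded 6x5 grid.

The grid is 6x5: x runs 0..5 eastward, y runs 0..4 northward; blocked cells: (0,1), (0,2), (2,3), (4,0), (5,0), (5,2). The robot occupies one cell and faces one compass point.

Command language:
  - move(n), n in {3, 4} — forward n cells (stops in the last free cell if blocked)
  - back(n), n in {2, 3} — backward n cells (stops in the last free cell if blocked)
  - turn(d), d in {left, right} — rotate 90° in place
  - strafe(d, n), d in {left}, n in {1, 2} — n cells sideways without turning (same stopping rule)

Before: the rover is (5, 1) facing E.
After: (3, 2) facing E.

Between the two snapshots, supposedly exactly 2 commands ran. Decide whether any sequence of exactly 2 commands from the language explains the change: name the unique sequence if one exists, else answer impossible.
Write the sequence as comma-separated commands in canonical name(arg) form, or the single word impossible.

back(2), strafe(left, 1)

key: running strafe(left, 1) before back(2) would end elsewhere — order is forced
begin: (5, 1) facing E
step 1 (back(2)): (3, 1) facing E
step 2 (strafe(left, 1)): (3, 2) facing E
all 64 alternatives checked — unique.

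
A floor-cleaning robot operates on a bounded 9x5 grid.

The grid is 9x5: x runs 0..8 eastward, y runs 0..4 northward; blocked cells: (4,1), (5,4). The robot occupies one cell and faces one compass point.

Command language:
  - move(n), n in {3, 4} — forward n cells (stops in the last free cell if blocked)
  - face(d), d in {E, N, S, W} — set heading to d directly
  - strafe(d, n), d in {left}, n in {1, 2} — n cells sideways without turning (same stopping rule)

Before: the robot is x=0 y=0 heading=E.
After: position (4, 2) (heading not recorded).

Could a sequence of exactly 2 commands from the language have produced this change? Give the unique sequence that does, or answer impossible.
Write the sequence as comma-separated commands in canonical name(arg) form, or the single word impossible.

strafe(left, 2), move(4)

key: order matters: swapping strafe(left, 2) and move(4) lands elsewhere
from: x=0 y=0 heading=E
t=1 strafe(left, 2) ⇒ x=0 y=2 heading=E
t=2 move(4) ⇒ x=4 y=2 heading=E
no rival 2-sequence matches.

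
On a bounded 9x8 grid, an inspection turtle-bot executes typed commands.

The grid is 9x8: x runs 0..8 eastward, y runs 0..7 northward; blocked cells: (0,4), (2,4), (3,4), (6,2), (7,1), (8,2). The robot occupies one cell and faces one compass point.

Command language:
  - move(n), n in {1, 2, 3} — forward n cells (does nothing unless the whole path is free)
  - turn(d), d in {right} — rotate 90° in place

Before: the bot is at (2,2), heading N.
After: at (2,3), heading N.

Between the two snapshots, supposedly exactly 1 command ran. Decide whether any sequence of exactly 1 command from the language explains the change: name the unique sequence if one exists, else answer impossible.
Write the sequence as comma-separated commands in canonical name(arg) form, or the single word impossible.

move(1)

key: still facing N — the one step turns nothing
start: at (2,2), heading N
[1] after move(1): at (2,3), heading N
uniquely the one of 4 1-step routes that fits.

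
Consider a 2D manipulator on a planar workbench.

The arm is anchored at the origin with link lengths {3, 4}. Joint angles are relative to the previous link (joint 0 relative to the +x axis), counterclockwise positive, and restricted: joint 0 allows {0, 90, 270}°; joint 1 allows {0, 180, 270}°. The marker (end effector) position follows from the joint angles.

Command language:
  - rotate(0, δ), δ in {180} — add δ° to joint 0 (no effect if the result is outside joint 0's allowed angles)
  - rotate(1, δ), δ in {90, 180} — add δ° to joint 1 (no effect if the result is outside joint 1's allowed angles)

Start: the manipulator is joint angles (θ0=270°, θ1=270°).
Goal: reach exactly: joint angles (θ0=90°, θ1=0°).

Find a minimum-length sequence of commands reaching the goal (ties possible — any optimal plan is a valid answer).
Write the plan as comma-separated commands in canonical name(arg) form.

rotate(0, 180), rotate(1, 90)

from: joint angles (θ0=270°, θ1=270°)
1. rotate(0, 180) → joint angles (θ0=90°, θ1=270°)
2. rotate(1, 90) → joint angles (θ0=90°, θ1=0°)
no 1-step plan works, so 2 is optimal.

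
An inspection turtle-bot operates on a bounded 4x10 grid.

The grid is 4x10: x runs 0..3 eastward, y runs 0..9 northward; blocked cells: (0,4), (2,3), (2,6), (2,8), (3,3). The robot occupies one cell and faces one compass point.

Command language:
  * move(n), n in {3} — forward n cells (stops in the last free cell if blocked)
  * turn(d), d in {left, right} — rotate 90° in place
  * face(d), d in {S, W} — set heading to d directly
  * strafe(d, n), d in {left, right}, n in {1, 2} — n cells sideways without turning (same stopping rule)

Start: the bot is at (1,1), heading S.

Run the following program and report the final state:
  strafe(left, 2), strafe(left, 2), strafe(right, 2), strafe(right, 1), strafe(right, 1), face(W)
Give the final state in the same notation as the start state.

initial: at (1,1), heading S
1. strafe(left, 2) → at (3,1), heading S
2. strafe(left, 2) → at (3,1), heading S
3. strafe(right, 2) → at (1,1), heading S
4. strafe(right, 1) → at (0,1), heading S
5. strafe(right, 1) → at (0,1), heading S
6. face(W) → at (0,1), heading W

at (0,1), heading W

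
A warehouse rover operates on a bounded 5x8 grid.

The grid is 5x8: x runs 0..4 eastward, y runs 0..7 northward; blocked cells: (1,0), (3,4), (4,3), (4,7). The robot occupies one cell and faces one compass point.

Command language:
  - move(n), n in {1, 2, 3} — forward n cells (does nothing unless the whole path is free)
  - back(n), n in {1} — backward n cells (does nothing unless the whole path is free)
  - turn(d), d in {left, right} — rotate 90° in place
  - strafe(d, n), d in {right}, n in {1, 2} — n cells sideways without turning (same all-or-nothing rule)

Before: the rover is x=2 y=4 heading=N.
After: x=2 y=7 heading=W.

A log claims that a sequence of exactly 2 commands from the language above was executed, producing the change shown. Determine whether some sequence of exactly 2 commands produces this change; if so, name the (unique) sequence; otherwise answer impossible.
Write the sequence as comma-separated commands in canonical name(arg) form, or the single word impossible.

key: order matters: swapping move(3) and turn(left) lands elsewhere
begin: x=2 y=4 heading=N
step 1 (move(3)): x=2 y=7 heading=N
step 2 (turn(left)): x=2 y=7 heading=W
all 64 alternatives checked — unique.

move(3), turn(left)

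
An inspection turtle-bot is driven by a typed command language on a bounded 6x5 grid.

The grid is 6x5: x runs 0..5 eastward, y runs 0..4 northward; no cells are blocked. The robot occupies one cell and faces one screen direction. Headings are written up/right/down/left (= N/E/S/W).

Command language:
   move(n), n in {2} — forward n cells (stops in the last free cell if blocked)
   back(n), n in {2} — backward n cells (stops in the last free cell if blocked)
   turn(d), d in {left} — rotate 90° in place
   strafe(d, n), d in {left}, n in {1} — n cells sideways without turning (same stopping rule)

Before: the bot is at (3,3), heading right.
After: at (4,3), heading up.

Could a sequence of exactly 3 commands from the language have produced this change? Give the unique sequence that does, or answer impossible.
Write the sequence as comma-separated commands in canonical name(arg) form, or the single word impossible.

move(2), turn(left), strafe(left, 1)

key: cell and facing (now N) both changed — the 3 commands mix motion and turning
begin: at (3,3), heading right
[1] after move(2): at (5,3), heading right
[2] after turn(left): at (5,3), heading up
[3] after strafe(left, 1): at (4,3), heading up
no other 3-command option fits: unique.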